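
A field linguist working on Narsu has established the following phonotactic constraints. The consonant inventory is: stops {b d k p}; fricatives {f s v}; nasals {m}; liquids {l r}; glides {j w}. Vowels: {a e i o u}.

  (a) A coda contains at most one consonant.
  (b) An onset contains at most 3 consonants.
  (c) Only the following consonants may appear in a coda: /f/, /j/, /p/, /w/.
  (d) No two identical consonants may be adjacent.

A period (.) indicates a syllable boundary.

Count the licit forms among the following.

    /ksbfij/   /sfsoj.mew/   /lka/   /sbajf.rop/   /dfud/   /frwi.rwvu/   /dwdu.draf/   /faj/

5

/ksbfij/ — violates constraint (b): syllable 1 onset /ksbf/ has 4 consonants (> 3) → illicit
/sfsoj.mew/ — σ1 onset /sfs/ (3C), coda /j/ ok; σ2 onset /m/, coda /w/ ok → licit
/lka/ — σ1 onset /lk/ (2C), coda /∅/ ok → licit
/sbajf.rop/ — violates constraint (a): syllable 1 coda /jf/ has 2 consonants (> 1) → illicit
/dfud/ — violates constraint (c): syllable 1 coda contains /d/, which is not a licensed coda consonant → illicit
/frwi.rwvu/ — σ1 onset /frw/ (3C), coda /∅/ ok; σ2 onset /rwv/ (3C), coda /∅/ ok → licit
/dwdu.draf/ — σ1 onset /dwd/ (3C), coda /∅/ ok; σ2 onset /dr/ (2C), coda /f/ ok → licit
/faj/ — σ1 onset /f/, coda /j/ ok → licit
Licit: /sfsoj.mew/, /lka/, /frwi.rwvu/, /dwdu.draf/, /faj/ → 5.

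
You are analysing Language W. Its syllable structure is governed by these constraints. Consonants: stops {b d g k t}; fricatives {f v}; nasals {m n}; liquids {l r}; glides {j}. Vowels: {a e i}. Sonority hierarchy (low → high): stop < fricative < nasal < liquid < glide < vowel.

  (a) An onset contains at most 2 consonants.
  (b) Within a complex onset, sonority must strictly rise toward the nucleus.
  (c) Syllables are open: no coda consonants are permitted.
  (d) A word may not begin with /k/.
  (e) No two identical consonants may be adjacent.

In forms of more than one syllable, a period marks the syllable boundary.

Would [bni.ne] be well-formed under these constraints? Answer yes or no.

[bni.ne] — σ1 onset /bn/ (1→3 rises), coda /∅/ ok; σ2 onset /n/, coda /∅/ ok → well-formed

yes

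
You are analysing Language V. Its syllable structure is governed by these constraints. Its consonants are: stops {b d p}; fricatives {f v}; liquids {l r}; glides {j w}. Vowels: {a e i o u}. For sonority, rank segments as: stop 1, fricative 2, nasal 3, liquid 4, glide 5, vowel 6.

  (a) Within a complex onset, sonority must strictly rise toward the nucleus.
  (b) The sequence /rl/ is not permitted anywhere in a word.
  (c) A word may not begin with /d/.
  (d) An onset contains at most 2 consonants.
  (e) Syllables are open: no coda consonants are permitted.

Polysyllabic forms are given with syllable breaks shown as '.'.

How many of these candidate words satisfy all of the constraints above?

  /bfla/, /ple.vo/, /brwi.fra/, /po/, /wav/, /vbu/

2

/bfla/ — violates constraint (d): syllable 1 onset /bfl/ has 3 consonants (> 2) → not permitted
/ple.vo/ — σ1 onset /pl/ (1→4 rises), coda /∅/ ok; σ2 onset /v/, coda /∅/ ok → permitted
/brwi.fra/ — violates constraint (d): syllable 1 onset /brw/ has 3 consonants (> 2) → not permitted
/po/ — σ1 onset /p/, coda /∅/ ok → permitted
/wav/ — violates constraint (e): syllable 1 coda /v/ has 1 consonant (> 0) → not permitted
/vbu/ — violates constraint (a): syllable 1 onset /vb/: /v/ (fricative, 2) → /b/ (stop, 1) does not rise → not permitted
Permitted: /ple.vo/, /po/ → 2.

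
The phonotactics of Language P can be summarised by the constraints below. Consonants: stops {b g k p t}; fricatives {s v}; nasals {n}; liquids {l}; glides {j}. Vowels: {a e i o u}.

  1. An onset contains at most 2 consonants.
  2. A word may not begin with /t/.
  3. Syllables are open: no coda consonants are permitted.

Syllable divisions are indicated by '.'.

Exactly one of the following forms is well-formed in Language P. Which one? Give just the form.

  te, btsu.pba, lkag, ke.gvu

te — violates constraint 2: word begins with /t/ → ill-formed
btsu.pba — violates constraint 1: syllable 1 onset /bts/ has 3 consonants (> 2) → ill-formed
lkag — violates constraint 3: syllable 1 coda /g/ has 1 consonant (> 0) → ill-formed
ke.gvu — σ1 onset /k/, coda /∅/ ok; σ2 onset /gv/ (2C), coda /∅/ ok → well-formed

ke.gvu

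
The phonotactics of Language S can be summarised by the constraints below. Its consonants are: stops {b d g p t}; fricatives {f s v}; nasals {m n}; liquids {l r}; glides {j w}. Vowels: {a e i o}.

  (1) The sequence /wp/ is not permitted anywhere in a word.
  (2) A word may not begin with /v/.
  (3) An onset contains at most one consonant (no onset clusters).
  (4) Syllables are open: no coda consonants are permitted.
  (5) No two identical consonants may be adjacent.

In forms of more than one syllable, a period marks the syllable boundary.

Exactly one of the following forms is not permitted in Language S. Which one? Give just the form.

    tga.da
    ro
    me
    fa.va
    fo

tga.da

tga.da — violates constraint 3: syllable 1 onset /tg/ has 2 consonants (> 1) → not permitted
ro — σ1 onset /r/, coda /∅/ ok → permitted
me — σ1 onset /m/, coda /∅/ ok → permitted
fa.va — σ1 onset /f/, coda /∅/ ok; σ2 onset /v/, coda /∅/ ok → permitted
fo — σ1 onset /f/, coda /∅/ ok → permitted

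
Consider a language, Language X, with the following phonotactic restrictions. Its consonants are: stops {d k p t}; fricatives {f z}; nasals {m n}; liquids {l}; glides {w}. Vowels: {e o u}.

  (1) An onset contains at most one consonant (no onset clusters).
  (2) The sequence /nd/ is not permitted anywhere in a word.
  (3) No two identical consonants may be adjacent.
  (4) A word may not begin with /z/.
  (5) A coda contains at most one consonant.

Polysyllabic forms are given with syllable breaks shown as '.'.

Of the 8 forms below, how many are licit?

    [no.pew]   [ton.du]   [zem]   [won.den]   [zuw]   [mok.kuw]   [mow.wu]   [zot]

[no.pew] — σ1 onset /n/, coda /∅/ ok; σ2 onset /p/, coda /w/ ok → licit
[ton.du] — violates constraint 2: contains banned sequence /nd/ → illicit
[zem] — violates constraint 4: word begins with /z/ → illicit
[won.den] — violates constraint 2: contains banned sequence /nd/ → illicit
[zuw] — violates constraint 4: word begins with /z/ → illicit
[mok.kuw] — violates constraint 3: adjacent identical consonants /kk/ → illicit
[mow.wu] — violates constraint 3: adjacent identical consonants /ww/ → illicit
[zot] — violates constraint 4: word begins with /z/ → illicit
Licit: [no.pew] → 1.

1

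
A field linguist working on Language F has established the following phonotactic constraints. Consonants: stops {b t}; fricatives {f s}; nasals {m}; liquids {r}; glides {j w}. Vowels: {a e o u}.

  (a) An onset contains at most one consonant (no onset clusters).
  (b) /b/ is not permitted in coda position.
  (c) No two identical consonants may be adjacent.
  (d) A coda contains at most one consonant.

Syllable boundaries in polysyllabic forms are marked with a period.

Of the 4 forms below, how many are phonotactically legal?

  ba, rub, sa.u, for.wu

3

ba — σ1 onset /b/, coda /∅/ ok → phonotactically legal
rub — violates constraint (b): syllable 1 coda contains /b/ → phonotactically illegal
sa.u — σ1 onset /s/, coda /∅/ ok; σ2 onset /∅/, coda /∅/ ok → phonotactically legal
for.wu — σ1 onset /f/, coda /r/ ok; σ2 onset /w/, coda /∅/ ok → phonotactically legal
Phonotactically legal: ba, sa.u, for.wu → 3.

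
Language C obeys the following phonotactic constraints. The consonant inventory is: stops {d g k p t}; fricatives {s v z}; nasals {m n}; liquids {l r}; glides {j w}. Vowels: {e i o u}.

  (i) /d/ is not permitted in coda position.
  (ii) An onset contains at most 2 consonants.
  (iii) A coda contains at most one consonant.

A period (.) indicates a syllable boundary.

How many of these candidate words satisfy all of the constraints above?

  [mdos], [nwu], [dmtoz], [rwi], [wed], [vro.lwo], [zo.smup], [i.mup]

[mdos] — σ1 onset /md/ (2C), coda /s/ ok → well-formed
[nwu] — σ1 onset /nw/ (2C), coda /∅/ ok → well-formed
[dmtoz] — violates constraint (ii): syllable 1 onset /dmt/ has 3 consonants (> 2) → ill-formed
[rwi] — σ1 onset /rw/ (2C), coda /∅/ ok → well-formed
[wed] — violates constraint (i): syllable 1 coda contains /d/ → ill-formed
[vro.lwo] — σ1 onset /vr/ (2C), coda /∅/ ok; σ2 onset /lw/ (2C), coda /∅/ ok → well-formed
[zo.smup] — σ1 onset /z/, coda /∅/ ok; σ2 onset /sm/ (2C), coda /p/ ok → well-formed
[i.mup] — σ1 onset /∅/, coda /∅/ ok; σ2 onset /m/, coda /p/ ok → well-formed
Well-formed: [mdos], [nwu], [rwi], [vro.lwo], [zo.smup], [i.mup] → 6.

6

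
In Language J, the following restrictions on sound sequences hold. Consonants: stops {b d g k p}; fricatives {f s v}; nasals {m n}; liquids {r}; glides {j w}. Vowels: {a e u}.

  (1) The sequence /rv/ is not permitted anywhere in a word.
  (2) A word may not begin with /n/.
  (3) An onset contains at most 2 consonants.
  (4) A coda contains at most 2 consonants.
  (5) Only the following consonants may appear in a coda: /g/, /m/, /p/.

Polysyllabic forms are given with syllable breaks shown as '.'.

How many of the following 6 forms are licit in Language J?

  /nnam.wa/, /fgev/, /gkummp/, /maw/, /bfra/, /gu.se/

1

/nnam.wa/ — violates constraint 2: word begins with /n/ → illicit
/fgev/ — violates constraint 5: syllable 1 coda contains /v/, which is not a licensed coda consonant → illicit
/gkummp/ — violates constraint 4: syllable 1 coda /mmp/ has 3 consonants (> 2) → illicit
/maw/ — violates constraint 5: syllable 1 coda contains /w/, which is not a licensed coda consonant → illicit
/bfra/ — violates constraint 3: syllable 1 onset /bfr/ has 3 consonants (> 2) → illicit
/gu.se/ — σ1 onset /g/, coda /∅/ ok; σ2 onset /s/, coda /∅/ ok → licit
Licit: /gu.se/ → 1.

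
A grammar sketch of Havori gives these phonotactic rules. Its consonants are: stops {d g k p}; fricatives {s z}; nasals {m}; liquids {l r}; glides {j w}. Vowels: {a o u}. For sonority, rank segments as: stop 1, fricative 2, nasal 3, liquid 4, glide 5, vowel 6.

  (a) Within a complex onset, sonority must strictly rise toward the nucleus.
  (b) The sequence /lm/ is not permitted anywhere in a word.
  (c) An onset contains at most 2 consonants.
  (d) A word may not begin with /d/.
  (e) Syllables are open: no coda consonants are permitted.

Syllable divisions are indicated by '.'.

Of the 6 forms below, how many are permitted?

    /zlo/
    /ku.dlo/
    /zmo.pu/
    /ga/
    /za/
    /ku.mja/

6

/zlo/ — σ1 onset /zl/ (2→4 rises), coda /∅/ ok → permitted
/ku.dlo/ — σ1 onset /k/, coda /∅/ ok; σ2 onset /dl/ (1→4 rises), coda /∅/ ok → permitted
/zmo.pu/ — σ1 onset /zm/ (2→3 rises), coda /∅/ ok; σ2 onset /p/, coda /∅/ ok → permitted
/ga/ — σ1 onset /g/, coda /∅/ ok → permitted
/za/ — σ1 onset /z/, coda /∅/ ok → permitted
/ku.mja/ — σ1 onset /k/, coda /∅/ ok; σ2 onset /mj/ (3→5 rises), coda /∅/ ok → permitted
Permitted: /zlo/, /ku.dlo/, /zmo.pu/, /ga/, /za/, /ku.mja/ → 6.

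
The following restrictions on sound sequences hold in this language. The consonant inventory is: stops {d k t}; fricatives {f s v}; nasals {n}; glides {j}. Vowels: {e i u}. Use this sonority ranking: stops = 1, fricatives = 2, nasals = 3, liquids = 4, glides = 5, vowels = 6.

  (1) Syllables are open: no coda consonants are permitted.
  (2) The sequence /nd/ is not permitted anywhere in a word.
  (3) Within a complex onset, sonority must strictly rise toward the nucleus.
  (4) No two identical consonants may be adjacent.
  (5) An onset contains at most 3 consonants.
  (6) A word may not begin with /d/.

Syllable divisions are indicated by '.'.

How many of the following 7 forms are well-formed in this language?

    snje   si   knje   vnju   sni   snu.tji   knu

7

snje — σ1 onset /snj/ (2→3→5 rises), coda /∅/ ok → well-formed
si — σ1 onset /s/, coda /∅/ ok → well-formed
knje — σ1 onset /knj/ (1→3→5 rises), coda /∅/ ok → well-formed
vnju — σ1 onset /vnj/ (2→3→5 rises), coda /∅/ ok → well-formed
sni — σ1 onset /sn/ (2→3 rises), coda /∅/ ok → well-formed
snu.tji — σ1 onset /sn/ (2→3 rises), coda /∅/ ok; σ2 onset /tj/ (1→5 rises), coda /∅/ ok → well-formed
knu — σ1 onset /kn/ (1→3 rises), coda /∅/ ok → well-formed
Well-formed: snje, si, knje, vnju, sni, snu.tji, knu → 7.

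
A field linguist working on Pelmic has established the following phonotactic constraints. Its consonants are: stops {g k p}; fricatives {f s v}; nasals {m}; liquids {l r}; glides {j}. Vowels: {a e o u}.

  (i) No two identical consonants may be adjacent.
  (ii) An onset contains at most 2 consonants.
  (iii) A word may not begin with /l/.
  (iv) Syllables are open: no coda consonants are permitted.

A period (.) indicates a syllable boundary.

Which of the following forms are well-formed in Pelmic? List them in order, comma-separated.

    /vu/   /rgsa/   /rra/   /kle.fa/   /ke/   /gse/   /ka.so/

/vu/, /kle.fa/, /ke/, /gse/, /ka.so/

/vu/ — σ1 onset /v/, coda /∅/ ok → well-formed
/rgsa/ — violates constraint (ii): syllable 1 onset /rgs/ has 3 consonants (> 2) → ill-formed
/rra/ — violates constraint (i): adjacent identical consonants /rr/ → ill-formed
/kle.fa/ — σ1 onset /kl/ (2C), coda /∅/ ok; σ2 onset /f/, coda /∅/ ok → well-formed
/ke/ — σ1 onset /k/, coda /∅/ ok → well-formed
/gse/ — σ1 onset /gs/ (2C), coda /∅/ ok → well-formed
/ka.so/ — σ1 onset /k/, coda /∅/ ok; σ2 onset /s/, coda /∅/ ok → well-formed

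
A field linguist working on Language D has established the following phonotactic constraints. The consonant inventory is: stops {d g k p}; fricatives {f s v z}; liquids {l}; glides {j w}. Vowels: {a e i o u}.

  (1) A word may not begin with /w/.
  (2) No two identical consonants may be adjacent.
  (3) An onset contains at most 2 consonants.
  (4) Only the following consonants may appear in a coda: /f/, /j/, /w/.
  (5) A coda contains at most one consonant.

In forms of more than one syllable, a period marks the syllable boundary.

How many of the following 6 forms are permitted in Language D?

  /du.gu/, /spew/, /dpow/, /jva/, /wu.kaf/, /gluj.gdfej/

4

/du.gu/ — σ1 onset /d/, coda /∅/ ok; σ2 onset /g/, coda /∅/ ok → permitted
/spew/ — σ1 onset /sp/ (2C), coda /w/ ok → permitted
/dpow/ — σ1 onset /dp/ (2C), coda /w/ ok → permitted
/jva/ — σ1 onset /jv/ (2C), coda /∅/ ok → permitted
/wu.kaf/ — violates constraint 1: word begins with /w/ → not permitted
/gluj.gdfej/ — violates constraint 3: syllable 2 onset /gdf/ has 3 consonants (> 2) → not permitted
Permitted: /du.gu/, /spew/, /dpow/, /jva/ → 4.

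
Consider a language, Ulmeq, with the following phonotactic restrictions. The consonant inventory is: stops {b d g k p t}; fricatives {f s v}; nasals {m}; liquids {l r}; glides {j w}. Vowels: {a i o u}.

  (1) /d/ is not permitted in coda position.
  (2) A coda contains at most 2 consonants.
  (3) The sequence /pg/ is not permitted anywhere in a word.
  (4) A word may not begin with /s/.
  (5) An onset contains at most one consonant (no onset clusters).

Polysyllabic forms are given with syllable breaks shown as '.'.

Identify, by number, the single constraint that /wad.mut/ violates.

1

/wad.mut/: syllable 1 coda contains /d/.
This is a violation of constraint 1: "/d/ is not permitted in coda position."
The remaining constraints (2, 3, 4, 5) are satisfied.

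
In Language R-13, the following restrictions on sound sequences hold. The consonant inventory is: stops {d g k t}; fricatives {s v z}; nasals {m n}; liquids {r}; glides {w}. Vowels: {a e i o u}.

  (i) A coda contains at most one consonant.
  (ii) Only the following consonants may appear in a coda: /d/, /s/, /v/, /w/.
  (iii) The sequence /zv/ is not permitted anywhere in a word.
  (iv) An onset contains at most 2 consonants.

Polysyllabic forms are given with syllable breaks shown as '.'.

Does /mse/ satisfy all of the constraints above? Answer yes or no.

/mse/ — σ1 onset /ms/ (2C), coda /∅/ ok → permitted

yes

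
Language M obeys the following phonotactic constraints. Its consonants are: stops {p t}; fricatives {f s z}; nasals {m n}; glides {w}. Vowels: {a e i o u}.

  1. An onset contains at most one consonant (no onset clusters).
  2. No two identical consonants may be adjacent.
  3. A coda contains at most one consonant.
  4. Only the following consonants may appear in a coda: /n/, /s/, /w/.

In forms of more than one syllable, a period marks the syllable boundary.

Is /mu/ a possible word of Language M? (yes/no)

yes

/mu/ — σ1 onset /m/, coda /∅/ ok → well-formed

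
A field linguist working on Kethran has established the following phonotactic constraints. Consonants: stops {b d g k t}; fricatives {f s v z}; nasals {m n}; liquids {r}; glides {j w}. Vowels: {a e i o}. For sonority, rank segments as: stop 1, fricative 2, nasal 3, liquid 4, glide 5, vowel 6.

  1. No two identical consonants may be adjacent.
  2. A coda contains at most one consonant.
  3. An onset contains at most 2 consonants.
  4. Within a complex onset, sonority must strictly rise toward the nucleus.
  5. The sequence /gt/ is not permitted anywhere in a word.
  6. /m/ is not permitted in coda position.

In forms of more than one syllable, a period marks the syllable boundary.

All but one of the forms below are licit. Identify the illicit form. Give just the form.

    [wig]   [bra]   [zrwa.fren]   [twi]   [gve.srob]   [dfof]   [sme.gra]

[zrwa.fren]

[wig] — σ1 onset /w/, coda /g/ ok → licit
[bra] — σ1 onset /br/ (1→4 rises), coda /∅/ ok → licit
[zrwa.fren] — violates constraint 3: syllable 1 onset /zrw/ has 3 consonants (> 2) → illicit
[twi] — σ1 onset /tw/ (1→5 rises), coda /∅/ ok → licit
[gve.srob] — σ1 onset /gv/ (1→2 rises), coda /∅/ ok; σ2 onset /sr/ (2→4 rises), coda /b/ ok → licit
[dfof] — σ1 onset /df/ (1→2 rises), coda /f/ ok → licit
[sme.gra] — σ1 onset /sm/ (2→3 rises), coda /∅/ ok; σ2 onset /gr/ (1→4 rises), coda /∅/ ok → licit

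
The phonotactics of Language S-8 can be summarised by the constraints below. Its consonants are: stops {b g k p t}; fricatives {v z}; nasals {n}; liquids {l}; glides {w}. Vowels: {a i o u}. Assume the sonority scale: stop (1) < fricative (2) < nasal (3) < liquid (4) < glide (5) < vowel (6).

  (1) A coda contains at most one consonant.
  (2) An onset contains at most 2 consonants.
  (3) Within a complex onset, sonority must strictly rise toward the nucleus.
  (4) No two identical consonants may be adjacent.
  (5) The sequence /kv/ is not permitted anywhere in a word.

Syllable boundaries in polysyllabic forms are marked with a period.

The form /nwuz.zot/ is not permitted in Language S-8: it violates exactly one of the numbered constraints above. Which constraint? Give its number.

/nwuz.zot/: adjacent identical consonants /zz/.
This is a violation of constraint 4: "No two identical consonants may be adjacent."
The remaining constraints (1, 2, 3, 5) are satisfied.

4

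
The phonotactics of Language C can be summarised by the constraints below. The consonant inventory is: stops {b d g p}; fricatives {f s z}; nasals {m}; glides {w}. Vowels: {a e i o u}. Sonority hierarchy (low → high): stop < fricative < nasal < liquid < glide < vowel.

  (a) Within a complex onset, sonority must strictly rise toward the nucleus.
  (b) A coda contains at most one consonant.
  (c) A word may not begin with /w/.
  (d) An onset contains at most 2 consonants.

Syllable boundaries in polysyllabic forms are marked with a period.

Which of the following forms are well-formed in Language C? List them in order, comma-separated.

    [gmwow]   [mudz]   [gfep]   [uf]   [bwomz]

[gmwow] — violates constraint (d): syllable 1 onset /gmw/ has 3 consonants (> 2) → ill-formed
[mudz] — violates constraint (b): syllable 1 coda /dz/ has 2 consonants (> 1) → ill-formed
[gfep] — σ1 onset /gf/ (1→2 rises), coda /p/ ok → well-formed
[uf] — σ1 onset /∅/, coda /f/ ok → well-formed
[bwomz] — violates constraint (b): syllable 1 coda /mz/ has 2 consonants (> 1) → ill-formed

[gfep], [uf]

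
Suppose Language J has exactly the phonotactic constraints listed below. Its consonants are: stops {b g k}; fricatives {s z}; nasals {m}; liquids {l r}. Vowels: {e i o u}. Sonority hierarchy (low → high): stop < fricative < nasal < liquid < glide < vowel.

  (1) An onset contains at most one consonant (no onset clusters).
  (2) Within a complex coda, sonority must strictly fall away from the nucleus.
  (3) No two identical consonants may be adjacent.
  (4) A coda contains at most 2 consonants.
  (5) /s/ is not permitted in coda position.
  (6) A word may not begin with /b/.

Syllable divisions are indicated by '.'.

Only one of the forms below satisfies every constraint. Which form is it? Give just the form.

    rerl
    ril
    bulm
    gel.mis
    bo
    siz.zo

ril

rerl — violates constraint 2: syllable 1 coda /rl/: /r/ (liquid, 4) → /l/ (liquid, 4) does not fall → phonotactically illegal
ril — σ1 onset /r/, coda /l/ ok → phonotactically legal
bulm — violates constraint 6: word begins with /b/ → phonotactically illegal
gel.mis — violates constraint 5: syllable 2 coda contains /s/ → phonotactically illegal
bo — violates constraint 6: word begins with /b/ → phonotactically illegal
siz.zo — violates constraint 3: adjacent identical consonants /zz/ → phonotactically illegal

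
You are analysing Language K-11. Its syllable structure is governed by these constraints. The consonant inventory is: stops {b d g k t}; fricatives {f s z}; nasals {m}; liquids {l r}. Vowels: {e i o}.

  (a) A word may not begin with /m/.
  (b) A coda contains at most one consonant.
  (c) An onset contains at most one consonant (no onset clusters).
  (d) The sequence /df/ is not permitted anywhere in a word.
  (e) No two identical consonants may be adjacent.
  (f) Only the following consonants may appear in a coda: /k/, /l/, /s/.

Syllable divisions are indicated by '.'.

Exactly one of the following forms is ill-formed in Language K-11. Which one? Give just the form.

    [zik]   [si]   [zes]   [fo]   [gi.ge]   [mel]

[zik] — σ1 onset /z/, coda /k/ ok → well-formed
[si] — σ1 onset /s/, coda /∅/ ok → well-formed
[zes] — σ1 onset /z/, coda /s/ ok → well-formed
[fo] — σ1 onset /f/, coda /∅/ ok → well-formed
[gi.ge] — σ1 onset /g/, coda /∅/ ok; σ2 onset /g/, coda /∅/ ok → well-formed
[mel] — violates constraint (a): word begins with /m/ → ill-formed

[mel]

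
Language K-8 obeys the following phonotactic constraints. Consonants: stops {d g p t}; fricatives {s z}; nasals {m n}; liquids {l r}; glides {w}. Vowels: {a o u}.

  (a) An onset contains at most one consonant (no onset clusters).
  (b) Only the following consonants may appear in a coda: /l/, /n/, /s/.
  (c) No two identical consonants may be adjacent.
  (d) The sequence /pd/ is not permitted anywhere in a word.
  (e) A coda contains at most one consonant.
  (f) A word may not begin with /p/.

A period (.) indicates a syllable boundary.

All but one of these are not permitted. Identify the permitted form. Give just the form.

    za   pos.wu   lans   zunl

za

za — σ1 onset /z/, coda /∅/ ok → permitted
pos.wu — violates constraint (f): word begins with /p/ → not permitted
lans — violates constraint (e): syllable 1 coda /ns/ has 2 consonants (> 1) → not permitted
zunl — violates constraint (e): syllable 1 coda /nl/ has 2 consonants (> 1) → not permitted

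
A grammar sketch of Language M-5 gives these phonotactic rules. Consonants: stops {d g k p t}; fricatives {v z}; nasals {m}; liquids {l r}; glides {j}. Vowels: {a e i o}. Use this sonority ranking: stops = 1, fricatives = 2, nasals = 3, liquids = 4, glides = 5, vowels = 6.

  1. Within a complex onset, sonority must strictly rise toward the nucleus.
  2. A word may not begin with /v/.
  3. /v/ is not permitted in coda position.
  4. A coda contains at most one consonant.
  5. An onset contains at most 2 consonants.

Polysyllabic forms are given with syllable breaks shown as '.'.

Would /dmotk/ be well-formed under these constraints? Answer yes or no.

no

/dmotk/ — violates constraint 4: syllable 1 coda /tk/ has 2 consonants (> 1) → ill-formed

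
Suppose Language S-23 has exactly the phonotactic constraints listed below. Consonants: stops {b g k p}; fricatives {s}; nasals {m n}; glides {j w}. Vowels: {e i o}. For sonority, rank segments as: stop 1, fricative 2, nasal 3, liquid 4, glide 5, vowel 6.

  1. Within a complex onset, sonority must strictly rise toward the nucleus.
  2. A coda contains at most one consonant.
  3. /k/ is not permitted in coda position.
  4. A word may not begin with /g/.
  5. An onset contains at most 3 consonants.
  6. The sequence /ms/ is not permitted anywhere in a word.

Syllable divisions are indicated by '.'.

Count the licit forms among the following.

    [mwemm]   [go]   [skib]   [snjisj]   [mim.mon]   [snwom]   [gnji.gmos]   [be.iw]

3

[mwemm] — violates constraint 2: syllable 1 coda /mm/ has 2 consonants (> 1) → illicit
[go] — violates constraint 4: word begins with /g/ → illicit
[skib] — violates constraint 1: syllable 1 onset /sk/: /s/ (fricative, 2) → /k/ (stop, 1) does not rise → illicit
[snjisj] — violates constraint 2: syllable 1 coda /sj/ has 2 consonants (> 1) → illicit
[mim.mon] — σ1 onset /m/, coda /m/ ok; σ2 onset /m/, coda /n/ ok → licit
[snwom] — σ1 onset /snw/ (2→3→5 rises), coda /m/ ok → licit
[gnji.gmos] — violates constraint 4: word begins with /g/ → illicit
[be.iw] — σ1 onset /b/, coda /∅/ ok; σ2 onset /∅/, coda /w/ ok → licit
Licit: [mim.mon], [snwom], [be.iw] → 3.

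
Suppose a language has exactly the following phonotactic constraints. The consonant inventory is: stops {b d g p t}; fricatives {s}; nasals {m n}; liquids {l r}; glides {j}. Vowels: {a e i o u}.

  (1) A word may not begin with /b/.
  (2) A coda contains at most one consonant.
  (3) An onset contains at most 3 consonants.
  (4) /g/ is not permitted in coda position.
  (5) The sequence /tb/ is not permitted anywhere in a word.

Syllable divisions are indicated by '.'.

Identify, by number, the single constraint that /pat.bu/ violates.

5

/pat.bu/: contains banned sequence /tb/.
This is a violation of constraint 5: "The sequence /tb/ is not permitted anywhere in a word."
The remaining constraints (1, 2, 3, 4) are satisfied.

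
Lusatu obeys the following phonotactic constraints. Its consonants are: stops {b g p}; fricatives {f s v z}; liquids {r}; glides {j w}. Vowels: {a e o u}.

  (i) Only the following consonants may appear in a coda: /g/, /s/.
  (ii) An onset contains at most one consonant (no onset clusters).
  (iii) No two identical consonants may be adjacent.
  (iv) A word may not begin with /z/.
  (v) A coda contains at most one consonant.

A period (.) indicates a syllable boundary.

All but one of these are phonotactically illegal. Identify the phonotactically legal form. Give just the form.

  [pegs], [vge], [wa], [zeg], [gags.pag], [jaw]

[wa]

[pegs] — violates constraint (v): syllable 1 coda /gs/ has 2 consonants (> 1) → phonotactically illegal
[vge] — violates constraint (ii): syllable 1 onset /vg/ has 2 consonants (> 1) → phonotactically illegal
[wa] — σ1 onset /w/, coda /∅/ ok → phonotactically legal
[zeg] — violates constraint (iv): word begins with /z/ → phonotactically illegal
[gags.pag] — violates constraint (v): syllable 1 coda /gs/ has 2 consonants (> 1) → phonotactically illegal
[jaw] — violates constraint (i): syllable 1 coda contains /w/, which is not a licensed coda consonant → phonotactically illegal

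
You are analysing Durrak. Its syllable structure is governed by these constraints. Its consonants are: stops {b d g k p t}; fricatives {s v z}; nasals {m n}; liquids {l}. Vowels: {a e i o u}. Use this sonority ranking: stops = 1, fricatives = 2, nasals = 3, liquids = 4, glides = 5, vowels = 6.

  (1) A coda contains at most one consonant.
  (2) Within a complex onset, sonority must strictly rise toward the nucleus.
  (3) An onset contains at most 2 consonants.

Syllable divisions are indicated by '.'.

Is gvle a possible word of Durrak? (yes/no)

gvle — violates constraint 3: syllable 1 onset /gvl/ has 3 consonants (> 2) → ill-formed

no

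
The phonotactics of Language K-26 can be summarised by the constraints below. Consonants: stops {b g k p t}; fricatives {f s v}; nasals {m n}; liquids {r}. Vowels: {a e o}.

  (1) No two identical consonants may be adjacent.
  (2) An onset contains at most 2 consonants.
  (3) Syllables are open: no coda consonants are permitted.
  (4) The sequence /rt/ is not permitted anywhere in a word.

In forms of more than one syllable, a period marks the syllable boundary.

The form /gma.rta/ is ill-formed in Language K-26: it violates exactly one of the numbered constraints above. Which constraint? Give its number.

/gma.rta/: contains banned sequence /rt/.
This is a violation of constraint 4: "The sequence /rt/ is not permitted anywhere in a word."
The remaining constraints (1, 2, 3) are satisfied.

4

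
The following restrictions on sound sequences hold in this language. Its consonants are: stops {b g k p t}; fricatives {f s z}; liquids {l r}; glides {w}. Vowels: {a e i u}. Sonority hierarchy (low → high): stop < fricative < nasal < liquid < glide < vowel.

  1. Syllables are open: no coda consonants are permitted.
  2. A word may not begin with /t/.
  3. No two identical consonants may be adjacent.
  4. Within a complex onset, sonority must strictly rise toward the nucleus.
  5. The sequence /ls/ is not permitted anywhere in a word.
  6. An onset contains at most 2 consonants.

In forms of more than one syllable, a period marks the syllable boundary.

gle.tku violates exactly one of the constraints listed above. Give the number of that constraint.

gle.tku: syllable 2 onset /tk/: /t/ (stop, 1) → /k/ (stop, 1) does not rise.
This is a violation of constraint 4: "Within a complex onset, sonority must strictly rise toward the nucleus."
The remaining constraints (1, 2, 3, 5, 6) are satisfied.

4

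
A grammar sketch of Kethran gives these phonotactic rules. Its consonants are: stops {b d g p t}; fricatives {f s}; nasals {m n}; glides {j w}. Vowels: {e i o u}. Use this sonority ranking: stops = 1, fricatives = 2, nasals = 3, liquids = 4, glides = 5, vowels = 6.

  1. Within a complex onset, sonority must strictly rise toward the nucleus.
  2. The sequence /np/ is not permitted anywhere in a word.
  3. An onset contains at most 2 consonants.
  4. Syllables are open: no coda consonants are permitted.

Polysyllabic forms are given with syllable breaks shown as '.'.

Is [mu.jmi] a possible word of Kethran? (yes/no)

[mu.jmi] — violates constraint 1: syllable 2 onset /jm/: /j/ (glide, 5) → /m/ (nasal, 3) does not rise → not permitted

no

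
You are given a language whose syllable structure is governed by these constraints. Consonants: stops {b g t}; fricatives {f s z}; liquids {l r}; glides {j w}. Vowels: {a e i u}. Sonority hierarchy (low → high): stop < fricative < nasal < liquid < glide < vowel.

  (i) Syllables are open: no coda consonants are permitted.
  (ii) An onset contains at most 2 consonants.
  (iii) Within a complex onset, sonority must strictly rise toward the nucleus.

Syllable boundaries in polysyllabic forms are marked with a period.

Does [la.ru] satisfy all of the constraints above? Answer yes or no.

[la.ru] — σ1 onset /l/, coda /∅/ ok; σ2 onset /r/, coda /∅/ ok → permitted

yes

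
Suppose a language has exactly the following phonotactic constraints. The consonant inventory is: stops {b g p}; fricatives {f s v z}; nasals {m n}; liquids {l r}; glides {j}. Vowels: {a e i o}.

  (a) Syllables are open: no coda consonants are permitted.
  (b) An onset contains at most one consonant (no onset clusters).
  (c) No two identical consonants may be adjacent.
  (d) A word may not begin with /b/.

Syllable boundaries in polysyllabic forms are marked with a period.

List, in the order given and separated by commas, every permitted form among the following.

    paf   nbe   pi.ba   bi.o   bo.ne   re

paf — violates constraint (a): syllable 1 coda /f/ has 1 consonant (> 0) → not permitted
nbe — violates constraint (b): syllable 1 onset /nb/ has 2 consonants (> 1) → not permitted
pi.ba — σ1 onset /p/, coda /∅/ ok; σ2 onset /b/, coda /∅/ ok → permitted
bi.o — violates constraint (d): word begins with /b/ → not permitted
bo.ne — violates constraint (d): word begins with /b/ → not permitted
re — σ1 onset /r/, coda /∅/ ok → permitted

pi.ba, re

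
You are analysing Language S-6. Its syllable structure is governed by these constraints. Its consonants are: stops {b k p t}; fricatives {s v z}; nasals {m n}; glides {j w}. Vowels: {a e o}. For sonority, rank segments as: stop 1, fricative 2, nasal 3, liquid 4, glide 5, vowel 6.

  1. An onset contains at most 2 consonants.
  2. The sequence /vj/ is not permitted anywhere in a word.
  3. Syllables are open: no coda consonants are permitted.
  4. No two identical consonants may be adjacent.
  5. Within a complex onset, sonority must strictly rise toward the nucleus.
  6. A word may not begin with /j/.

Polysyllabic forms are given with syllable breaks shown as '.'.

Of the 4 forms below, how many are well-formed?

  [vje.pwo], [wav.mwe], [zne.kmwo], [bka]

0

[vje.pwo] — violates constraint 2: contains banned sequence /vj/ → ill-formed
[wav.mwe] — violates constraint 3: syllable 1 coda /v/ has 1 consonant (> 0) → ill-formed
[zne.kmwo] — violates constraint 1: syllable 2 onset /kmw/ has 3 consonants (> 2) → ill-formed
[bka] — violates constraint 5: syllable 1 onset /bk/: /b/ (stop, 1) → /k/ (stop, 1) does not rise → ill-formed
No form is well-formed → 0.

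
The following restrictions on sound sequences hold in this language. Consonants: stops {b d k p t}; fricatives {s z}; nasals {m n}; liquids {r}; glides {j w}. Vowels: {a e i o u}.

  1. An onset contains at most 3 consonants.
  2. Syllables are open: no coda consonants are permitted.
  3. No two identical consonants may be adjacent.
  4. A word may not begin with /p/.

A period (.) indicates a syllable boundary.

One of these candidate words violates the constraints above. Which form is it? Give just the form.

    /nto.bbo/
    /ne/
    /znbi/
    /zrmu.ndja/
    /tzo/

/nto.bbo/ — violates constraint 3: adjacent identical consonants /bb/ → not permitted
/ne/ — σ1 onset /n/, coda /∅/ ok → permitted
/znbi/ — σ1 onset /znb/ (3C), coda /∅/ ok → permitted
/zrmu.ndja/ — σ1 onset /zrm/ (3C), coda /∅/ ok; σ2 onset /ndj/ (3C), coda /∅/ ok → permitted
/tzo/ — σ1 onset /tz/ (2C), coda /∅/ ok → permitted

/nto.bbo/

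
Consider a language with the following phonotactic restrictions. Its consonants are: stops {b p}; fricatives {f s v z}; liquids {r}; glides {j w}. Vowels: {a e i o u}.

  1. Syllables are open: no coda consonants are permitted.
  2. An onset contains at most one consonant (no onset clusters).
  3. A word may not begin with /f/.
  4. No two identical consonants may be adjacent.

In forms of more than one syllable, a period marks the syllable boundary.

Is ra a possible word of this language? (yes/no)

ra — σ1 onset /r/, coda /∅/ ok → well-formed

yes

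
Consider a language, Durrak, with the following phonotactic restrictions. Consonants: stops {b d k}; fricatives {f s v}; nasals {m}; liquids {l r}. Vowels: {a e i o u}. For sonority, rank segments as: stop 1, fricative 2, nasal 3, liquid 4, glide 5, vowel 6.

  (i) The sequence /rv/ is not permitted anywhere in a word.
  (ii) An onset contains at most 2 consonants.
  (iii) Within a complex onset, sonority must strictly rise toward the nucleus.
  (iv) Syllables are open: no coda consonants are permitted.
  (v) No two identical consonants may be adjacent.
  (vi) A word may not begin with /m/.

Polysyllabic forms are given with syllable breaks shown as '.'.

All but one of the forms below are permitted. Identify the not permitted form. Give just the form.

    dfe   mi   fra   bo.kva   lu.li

mi

dfe — σ1 onset /df/ (1→2 rises), coda /∅/ ok → permitted
mi — violates constraint (vi): word begins with /m/ → not permitted
fra — σ1 onset /fr/ (2→4 rises), coda /∅/ ok → permitted
bo.kva — σ1 onset /b/, coda /∅/ ok; σ2 onset /kv/ (1→2 rises), coda /∅/ ok → permitted
lu.li — σ1 onset /l/, coda /∅/ ok; σ2 onset /l/, coda /∅/ ok → permitted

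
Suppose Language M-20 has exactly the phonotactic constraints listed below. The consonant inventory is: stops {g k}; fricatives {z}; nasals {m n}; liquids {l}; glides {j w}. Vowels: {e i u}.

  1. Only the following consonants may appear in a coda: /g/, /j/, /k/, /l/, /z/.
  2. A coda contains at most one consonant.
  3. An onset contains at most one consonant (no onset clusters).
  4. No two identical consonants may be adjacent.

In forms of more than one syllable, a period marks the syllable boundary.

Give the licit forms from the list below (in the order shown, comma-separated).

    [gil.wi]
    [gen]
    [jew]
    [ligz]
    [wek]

[gil.wi], [wek]

[gil.wi] — σ1 onset /g/, coda /l/ ok; σ2 onset /w/, coda /∅/ ok → licit
[gen] — violates constraint 1: syllable 1 coda contains /n/, which is not a licensed coda consonant → illicit
[jew] — violates constraint 1: syllable 1 coda contains /w/, which is not a licensed coda consonant → illicit
[ligz] — violates constraint 2: syllable 1 coda /gz/ has 2 consonants (> 1) → illicit
[wek] — σ1 onset /w/, coda /k/ ok → licit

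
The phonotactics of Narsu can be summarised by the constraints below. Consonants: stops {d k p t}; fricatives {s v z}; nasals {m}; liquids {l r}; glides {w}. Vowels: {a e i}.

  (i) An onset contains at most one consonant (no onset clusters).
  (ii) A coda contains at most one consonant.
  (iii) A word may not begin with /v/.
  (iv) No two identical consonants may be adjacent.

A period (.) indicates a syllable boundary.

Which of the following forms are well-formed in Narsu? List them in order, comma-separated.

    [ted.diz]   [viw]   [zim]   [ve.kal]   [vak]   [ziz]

[ted.diz] — violates constraint (iv): adjacent identical consonants /dd/ → ill-formed
[viw] — violates constraint (iii): word begins with /v/ → ill-formed
[zim] — σ1 onset /z/, coda /m/ ok → well-formed
[ve.kal] — violates constraint (iii): word begins with /v/ → ill-formed
[vak] — violates constraint (iii): word begins with /v/ → ill-formed
[ziz] — σ1 onset /z/, coda /z/ ok → well-formed

[zim], [ziz]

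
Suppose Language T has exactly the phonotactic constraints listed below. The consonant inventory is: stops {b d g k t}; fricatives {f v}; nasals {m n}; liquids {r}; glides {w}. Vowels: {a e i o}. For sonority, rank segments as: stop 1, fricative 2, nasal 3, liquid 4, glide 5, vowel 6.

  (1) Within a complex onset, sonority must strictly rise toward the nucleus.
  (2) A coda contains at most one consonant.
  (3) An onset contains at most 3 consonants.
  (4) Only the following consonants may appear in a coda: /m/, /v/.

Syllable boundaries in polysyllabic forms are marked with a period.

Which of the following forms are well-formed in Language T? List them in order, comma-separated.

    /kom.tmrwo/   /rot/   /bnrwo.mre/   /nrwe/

/nrwe/

/kom.tmrwo/ — violates constraint 3: syllable 2 onset /tmrw/ has 4 consonants (> 3) → ill-formed
/rot/ — violates constraint 4: syllable 1 coda contains /t/, which is not a licensed coda consonant → ill-formed
/bnrwo.mre/ — violates constraint 3: syllable 1 onset /bnrw/ has 4 consonants (> 3) → ill-formed
/nrwe/ — σ1 onset /nrw/ (3→4→5 rises), coda /∅/ ok → well-formed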